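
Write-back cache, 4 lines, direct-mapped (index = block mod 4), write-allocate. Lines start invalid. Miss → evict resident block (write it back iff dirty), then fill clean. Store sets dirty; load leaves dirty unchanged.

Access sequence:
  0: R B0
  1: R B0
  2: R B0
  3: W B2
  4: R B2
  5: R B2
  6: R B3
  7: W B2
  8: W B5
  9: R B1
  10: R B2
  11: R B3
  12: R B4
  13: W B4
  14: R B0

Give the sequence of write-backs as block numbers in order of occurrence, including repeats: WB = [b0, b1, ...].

WB = [5, 4]

0: R B0 -> L0 miss  d=-]
1: R B0 -> L0 hit  d=-]
2: R B0 -> L0 hit  d=-]
3: W B2 -> L2 miss  d=D]
4: R B2 -> L2 hit  d=D]
5: R B2 -> L2 hit  d=D]
6: R B3 -> L3 miss  d=-]
7: W B2 -> L2 hit  d=D]
8: W B5 -> L1 miss  d=D]
9: R B1 -> L1 miss wb->B5  d=-]
10: R B2 -> L2 hit  d=D]
11: R B3 -> L3 hit  d=-]
12: R B4 -> L0 miss  d=-]
13: W B4 -> L0 hit  d=D]
14: R B0 -> L0 miss wb->B4  d=-]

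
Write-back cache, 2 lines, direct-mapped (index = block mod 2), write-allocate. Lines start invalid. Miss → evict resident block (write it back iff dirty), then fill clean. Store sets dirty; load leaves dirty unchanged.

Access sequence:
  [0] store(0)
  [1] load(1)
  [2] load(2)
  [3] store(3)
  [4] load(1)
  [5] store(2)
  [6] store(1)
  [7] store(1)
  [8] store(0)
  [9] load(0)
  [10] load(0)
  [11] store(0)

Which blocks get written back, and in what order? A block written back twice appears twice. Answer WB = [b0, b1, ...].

WB = [0, 3, 2]

0: W B0 → L0 miss [D]
1: R B1 → L1 miss [-]
2: R B2 → L0 miss wb→B0 [-]
3: W B3 → L1 miss [D]
4: R B1 → L1 miss wb→B3 [-]
5: W B2 → L0 hit [D]
6: W B1 → L1 hit [D]
7: W B1 → L1 hit [D]
8: W B0 → L0 miss wb→B2 [D]
9: R B0 → L0 hit [D]
10: R B0 → L0 hit [D]
11: W B0 → L0 hit [D]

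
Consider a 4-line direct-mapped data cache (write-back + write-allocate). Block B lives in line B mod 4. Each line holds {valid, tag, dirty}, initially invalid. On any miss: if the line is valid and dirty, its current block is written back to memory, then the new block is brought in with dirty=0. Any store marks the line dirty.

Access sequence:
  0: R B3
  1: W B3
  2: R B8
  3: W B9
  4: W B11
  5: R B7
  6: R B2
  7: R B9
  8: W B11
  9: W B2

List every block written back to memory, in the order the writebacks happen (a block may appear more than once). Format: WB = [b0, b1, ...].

0: R B3 → L3 miss [-]
1: W B3 → L3 hit [D]
2: R B8 → L0 miss [-]
3: W B9 → L1 miss [D]
4: W B11 → L3 miss wb→B3 [D]
5: R B7 → L3 miss wb→B11 [-]
6: R B2 → L2 miss [-]
7: R B9 → L1 hit [D]
8: W B11 → L3 miss [D]
9: W B2 → L2 hit [D]

WB = [3, 11]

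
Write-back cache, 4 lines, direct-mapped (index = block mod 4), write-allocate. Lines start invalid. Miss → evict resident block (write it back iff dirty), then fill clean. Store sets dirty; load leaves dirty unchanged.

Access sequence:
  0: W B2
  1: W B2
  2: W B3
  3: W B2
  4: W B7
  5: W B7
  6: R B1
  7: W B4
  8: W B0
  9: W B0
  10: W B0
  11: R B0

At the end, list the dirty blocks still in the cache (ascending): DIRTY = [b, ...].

DIRTY = [0, 2, 7]

0: W B2 -> L2 miss  d=D]
1: W B2 -> L2 hit  d=D]
2: W B3 -> L3 miss  d=D]
3: W B2 -> L2 hit  d=D]
4: W B7 -> L3 miss wb->B3  d=D]
5: W B7 -> L3 hit  d=D]
6: R B1 -> L1 miss  d=-]
7: W B4 -> L0 miss  d=D]
8: W B0 -> L0 miss wb->B4  d=D]
9: W B0 -> L0 hit  d=D]
10: W B0 -> L0 hit  d=D]
11: R B0 -> L0 hit  d=D]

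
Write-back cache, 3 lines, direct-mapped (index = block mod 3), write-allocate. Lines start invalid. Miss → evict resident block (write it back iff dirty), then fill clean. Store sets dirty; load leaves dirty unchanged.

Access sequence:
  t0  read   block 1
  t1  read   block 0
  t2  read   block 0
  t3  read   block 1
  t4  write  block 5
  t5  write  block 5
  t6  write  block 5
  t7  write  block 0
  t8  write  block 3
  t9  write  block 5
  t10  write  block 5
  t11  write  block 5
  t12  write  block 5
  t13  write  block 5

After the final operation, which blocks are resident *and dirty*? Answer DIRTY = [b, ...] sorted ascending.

DIRTY = [3, 5]

0: R B1 -> L1 miss  d=-]
1: R B0 -> L0 miss  d=-]
2: R B0 -> L0 hit  d=-]
3: R B1 -> L1 hit  d=-]
4: W B5 -> L2 miss  d=D]
5: W B5 -> L2 hit  d=D]
6: W B5 -> L2 hit  d=D]
7: W B0 -> L0 hit  d=D]
8: W B3 -> L0 miss wb->B0  d=D]
9: W B5 -> L2 hit  d=D]
10: W B5 -> L2 hit  d=D]
11: W B5 -> L2 hit  d=D]
12: W B5 -> L2 hit  d=D]
13: W B5 -> L2 hit  d=D]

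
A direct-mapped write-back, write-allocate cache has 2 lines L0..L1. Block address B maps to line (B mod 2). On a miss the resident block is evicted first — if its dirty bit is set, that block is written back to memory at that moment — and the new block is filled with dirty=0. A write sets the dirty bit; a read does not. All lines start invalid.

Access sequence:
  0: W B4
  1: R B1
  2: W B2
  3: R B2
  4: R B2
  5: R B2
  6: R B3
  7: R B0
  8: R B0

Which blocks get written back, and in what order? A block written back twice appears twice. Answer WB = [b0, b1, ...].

WB = [4, 2]

0: W B4 -> L0 miss  d=D]
1: R B1 -> L1 miss  d=-]
2: W B2 -> L0 miss wb->B4  d=D]
3: R B2 -> L0 hit  d=D]
4: R B2 -> L0 hit  d=D]
5: R B2 -> L0 hit  d=D]
6: R B3 -> L1 miss  d=-]
7: R B0 -> L0 miss wb->B2  d=-]
8: R B0 -> L0 hit  d=-]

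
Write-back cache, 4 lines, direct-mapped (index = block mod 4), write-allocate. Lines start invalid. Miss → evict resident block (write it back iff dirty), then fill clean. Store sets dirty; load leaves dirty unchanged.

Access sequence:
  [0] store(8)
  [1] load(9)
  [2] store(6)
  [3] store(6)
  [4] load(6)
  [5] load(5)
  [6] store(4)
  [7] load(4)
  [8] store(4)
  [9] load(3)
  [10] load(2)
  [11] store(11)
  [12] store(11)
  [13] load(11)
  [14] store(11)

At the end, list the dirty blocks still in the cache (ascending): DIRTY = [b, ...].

0: W B8 → L0 miss [D]
1: R B9 → L1 miss [-]
2: W B6 → L2 miss [D]
3: W B6 → L2 hit [D]
4: R B6 → L2 hit [D]
5: R B5 → L1 miss [-]
6: W B4 → L0 miss wb→B8 [D]
7: R B4 → L0 hit [D]
8: W B4 → L0 hit [D]
9: R B3 → L3 miss [-]
10: R B2 → L2 miss wb→B6 [-]
11: W B11 → L3 miss [D]
12: W B11 → L3 hit [D]
13: R B11 → L3 hit [D]
14: W B11 → L3 hit [D]

DIRTY = [4, 11]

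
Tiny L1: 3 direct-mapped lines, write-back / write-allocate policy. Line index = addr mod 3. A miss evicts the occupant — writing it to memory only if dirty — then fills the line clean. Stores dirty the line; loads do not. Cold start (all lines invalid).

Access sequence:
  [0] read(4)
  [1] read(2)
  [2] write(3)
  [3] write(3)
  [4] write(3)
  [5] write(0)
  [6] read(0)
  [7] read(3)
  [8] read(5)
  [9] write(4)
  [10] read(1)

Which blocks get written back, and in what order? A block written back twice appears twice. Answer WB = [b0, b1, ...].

WB = [3, 0, 4]

0: R B4 → L1 miss [-]
1: R B2 → L2 miss [-]
2: W B3 → L0 miss [D]
3: W B3 → L0 hit [D]
4: W B3 → L0 hit [D]
5: W B0 → L0 miss wb→B3 [D]
6: R B0 → L0 hit [D]
7: R B3 → L0 miss wb→B0 [-]
8: R B5 → L2 miss [-]
9: W B4 → L1 hit [D]
10: R B1 → L1 miss wb→B4 [-]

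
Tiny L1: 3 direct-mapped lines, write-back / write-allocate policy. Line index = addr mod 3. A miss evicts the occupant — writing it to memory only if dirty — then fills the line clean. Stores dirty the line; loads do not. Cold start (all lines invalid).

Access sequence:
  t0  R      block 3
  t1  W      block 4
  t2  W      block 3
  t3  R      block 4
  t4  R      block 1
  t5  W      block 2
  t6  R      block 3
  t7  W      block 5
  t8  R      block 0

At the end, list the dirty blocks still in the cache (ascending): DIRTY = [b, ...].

DIRTY = [5]

  0 | R B3 → L0 miss [-]
  1 | W B4 → L1 miss [D]
  2 | W B3 → L0 hit [D]
  3 | R B4 → L1 hit [D]
  4 | R B1 → L1 miss wb→B4 [-]
  5 | W B2 → L2 miss [D]
  6 | R B3 → L0 hit [D]
  7 | W B5 → L2 miss wb→B2 [D]
  8 | R B0 → L0 miss wb→B3 [-]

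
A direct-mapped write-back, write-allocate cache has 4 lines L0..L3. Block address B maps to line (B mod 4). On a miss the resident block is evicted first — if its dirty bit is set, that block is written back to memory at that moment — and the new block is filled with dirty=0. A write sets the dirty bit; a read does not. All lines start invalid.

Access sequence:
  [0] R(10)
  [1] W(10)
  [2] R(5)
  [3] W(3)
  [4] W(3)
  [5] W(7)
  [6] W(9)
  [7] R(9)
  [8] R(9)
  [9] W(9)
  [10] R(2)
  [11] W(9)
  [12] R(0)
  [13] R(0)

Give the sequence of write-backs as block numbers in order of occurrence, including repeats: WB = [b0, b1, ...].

WB = [3, 10]

0: R B10 → L2 miss [-]
1: W B10 → L2 hit [D]
2: R B5 → L1 miss [-]
3: W B3 → L3 miss [D]
4: W B3 → L3 hit [D]
5: W B7 → L3 miss wb→B3 [D]
6: W B9 → L1 miss [D]
7: R B9 → L1 hit [D]
8: R B9 → L1 hit [D]
9: W B9 → L1 hit [D]
10: R B2 → L2 miss wb→B10 [-]
11: W B9 → L1 hit [D]
12: R B0 → L0 miss [-]
13: R B0 → L0 hit [-]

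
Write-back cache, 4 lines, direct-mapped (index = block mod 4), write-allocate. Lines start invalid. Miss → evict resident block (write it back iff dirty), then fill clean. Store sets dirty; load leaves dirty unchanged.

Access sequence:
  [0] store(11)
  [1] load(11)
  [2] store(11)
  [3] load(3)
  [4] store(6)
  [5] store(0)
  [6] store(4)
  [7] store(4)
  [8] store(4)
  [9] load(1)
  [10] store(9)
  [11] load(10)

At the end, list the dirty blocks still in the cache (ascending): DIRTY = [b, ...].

0: W B11 -> L3 miss  d=D]
1: R B11 -> L3 hit  d=D]
2: W B11 -> L3 hit  d=D]
3: R B3 -> L3 miss wb->B11  d=-]
4: W B6 -> L2 miss  d=D]
5: W B0 -> L0 miss  d=D]
6: W B4 -> L0 miss wb->B0  d=D]
7: W B4 -> L0 hit  d=D]
8: W B4 -> L0 hit  d=D]
9: R B1 -> L1 miss  d=-]
10: W B9 -> L1 miss  d=D]
11: R B10 -> L2 miss wb->B6  d=-]

DIRTY = [4, 9]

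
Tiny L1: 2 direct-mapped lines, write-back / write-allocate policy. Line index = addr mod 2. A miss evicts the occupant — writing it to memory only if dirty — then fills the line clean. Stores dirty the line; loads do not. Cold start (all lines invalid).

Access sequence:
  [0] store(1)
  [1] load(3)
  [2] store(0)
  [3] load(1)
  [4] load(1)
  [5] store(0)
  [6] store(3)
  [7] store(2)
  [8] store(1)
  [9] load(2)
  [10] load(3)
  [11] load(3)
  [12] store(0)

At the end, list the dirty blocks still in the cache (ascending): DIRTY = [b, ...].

DIRTY = [0]

0: W B1 → L1 miss [D]
1: R B3 → L1 miss wb→B1 [-]
2: W B0 → L0 miss [D]
3: R B1 → L1 miss [-]
4: R B1 → L1 hit [-]
5: W B0 → L0 hit [D]
6: W B3 → L1 miss [D]
7: W B2 → L0 miss wb→B0 [D]
8: W B1 → L1 miss wb→B3 [D]
9: R B2 → L0 hit [D]
10: R B3 → L1 miss wb→B1 [-]
11: R B3 → L1 hit [-]
12: W B0 → L0 miss wb→B2 [D]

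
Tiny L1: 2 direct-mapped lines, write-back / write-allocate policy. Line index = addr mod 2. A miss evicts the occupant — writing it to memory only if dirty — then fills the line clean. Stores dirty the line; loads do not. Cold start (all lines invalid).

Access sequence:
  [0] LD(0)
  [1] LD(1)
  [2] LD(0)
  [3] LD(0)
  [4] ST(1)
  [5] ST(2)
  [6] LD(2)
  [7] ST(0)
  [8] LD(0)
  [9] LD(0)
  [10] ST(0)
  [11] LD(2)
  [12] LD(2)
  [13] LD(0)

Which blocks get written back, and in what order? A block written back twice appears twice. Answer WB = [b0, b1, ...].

WB = [2, 0]

0: R B0 -> L0 miss  d=-]
1: R B1 -> L1 miss  d=-]
2: R B0 -> L0 hit  d=-]
3: R B0 -> L0 hit  d=-]
4: W B1 -> L1 hit  d=D]
5: W B2 -> L0 miss  d=D]
6: R B2 -> L0 hit  d=D]
7: W B0 -> L0 miss wb->B2  d=D]
8: R B0 -> L0 hit  d=D]
9: R B0 -> L0 hit  d=D]
10: W B0 -> L0 hit  d=D]
11: R B2 -> L0 miss wb->B0  d=-]
12: R B2 -> L0 hit  d=-]
13: R B0 -> L0 miss  d=-]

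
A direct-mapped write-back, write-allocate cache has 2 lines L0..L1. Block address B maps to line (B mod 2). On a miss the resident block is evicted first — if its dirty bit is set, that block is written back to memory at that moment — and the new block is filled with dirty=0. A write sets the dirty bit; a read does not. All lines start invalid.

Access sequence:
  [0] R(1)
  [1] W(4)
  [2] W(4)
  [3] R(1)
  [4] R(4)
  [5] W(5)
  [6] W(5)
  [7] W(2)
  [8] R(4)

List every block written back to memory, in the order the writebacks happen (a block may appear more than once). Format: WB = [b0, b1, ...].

WB = [4, 2]

0: R B1 → L1 miss [-]
1: W B4 → L0 miss [D]
2: W B4 → L0 hit [D]
3: R B1 → L1 hit [-]
4: R B4 → L0 hit [D]
5: W B5 → L1 miss [D]
6: W B5 → L1 hit [D]
7: W B2 → L0 miss wb→B4 [D]
8: R B4 → L0 miss wb→B2 [-]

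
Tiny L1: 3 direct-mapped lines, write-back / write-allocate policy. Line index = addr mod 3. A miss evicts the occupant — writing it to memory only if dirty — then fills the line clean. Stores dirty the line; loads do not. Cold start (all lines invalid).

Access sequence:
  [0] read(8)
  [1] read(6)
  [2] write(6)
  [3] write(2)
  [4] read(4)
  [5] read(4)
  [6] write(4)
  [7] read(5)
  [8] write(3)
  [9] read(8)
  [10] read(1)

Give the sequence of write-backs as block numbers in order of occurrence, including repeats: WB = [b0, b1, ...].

0: R B8 -> L2 miss  d=-]
1: R B6 -> L0 miss  d=-]
2: W B6 -> L0 hit  d=D]
3: W B2 -> L2 miss  d=D]
4: R B4 -> L1 miss  d=-]
5: R B4 -> L1 hit  d=-]
6: W B4 -> L1 hit  d=D]
7: R B5 -> L2 miss wb->B2  d=-]
8: W B3 -> L0 miss wb->B6  d=D]
9: R B8 -> L2 miss  d=-]
10: R B1 -> L1 miss wb->B4  d=-]

WB = [2, 6, 4]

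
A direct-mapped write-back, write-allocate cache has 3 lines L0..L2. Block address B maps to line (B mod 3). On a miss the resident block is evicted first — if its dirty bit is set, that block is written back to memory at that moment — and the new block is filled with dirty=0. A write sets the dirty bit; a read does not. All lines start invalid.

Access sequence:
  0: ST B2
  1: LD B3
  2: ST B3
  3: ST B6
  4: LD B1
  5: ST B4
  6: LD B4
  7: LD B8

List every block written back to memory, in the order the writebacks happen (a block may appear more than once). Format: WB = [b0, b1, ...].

0: W B2 → L2 miss [D]
1: R B3 → L0 miss [-]
2: W B3 → L0 hit [D]
3: W B6 → L0 miss wb→B3 [D]
4: R B1 → L1 miss [-]
5: W B4 → L1 miss [D]
6: R B4 → L1 hit [D]
7: R B8 → L2 miss wb→B2 [-]

WB = [3, 2]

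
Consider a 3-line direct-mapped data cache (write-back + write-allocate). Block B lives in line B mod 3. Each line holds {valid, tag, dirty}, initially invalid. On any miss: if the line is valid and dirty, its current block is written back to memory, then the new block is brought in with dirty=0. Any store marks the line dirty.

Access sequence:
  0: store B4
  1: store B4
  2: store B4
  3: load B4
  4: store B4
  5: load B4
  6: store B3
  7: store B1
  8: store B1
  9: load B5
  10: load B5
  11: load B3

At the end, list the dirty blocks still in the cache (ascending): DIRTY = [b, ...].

DIRTY = [1, 3]

0: W B4 → L1 miss [D]
1: W B4 → L1 hit [D]
2: W B4 → L1 hit [D]
3: R B4 → L1 hit [D]
4: W B4 → L1 hit [D]
5: R B4 → L1 hit [D]
6: W B3 → L0 miss [D]
7: W B1 → L1 miss wb→B4 [D]
8: W B1 → L1 hit [D]
9: R B5 → L2 miss [-]
10: R B5 → L2 hit [-]
11: R B3 → L0 hit [D]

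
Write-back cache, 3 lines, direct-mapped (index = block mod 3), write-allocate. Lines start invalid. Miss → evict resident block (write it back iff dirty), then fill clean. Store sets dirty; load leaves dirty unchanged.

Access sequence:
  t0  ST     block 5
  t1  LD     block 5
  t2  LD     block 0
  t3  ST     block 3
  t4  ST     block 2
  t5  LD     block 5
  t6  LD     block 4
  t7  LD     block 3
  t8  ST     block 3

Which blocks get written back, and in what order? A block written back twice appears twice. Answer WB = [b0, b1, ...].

WB = [5, 2]

0: W B5 -> L2 miss  d=D]
1: R B5 -> L2 hit  d=D]
2: R B0 -> L0 miss  d=-]
3: W B3 -> L0 miss  d=D]
4: W B2 -> L2 miss wb->B5  d=D]
5: R B5 -> L2 miss wb->B2  d=-]
6: R B4 -> L1 miss  d=-]
7: R B3 -> L0 hit  d=D]
8: W B3 -> L0 hit  d=D]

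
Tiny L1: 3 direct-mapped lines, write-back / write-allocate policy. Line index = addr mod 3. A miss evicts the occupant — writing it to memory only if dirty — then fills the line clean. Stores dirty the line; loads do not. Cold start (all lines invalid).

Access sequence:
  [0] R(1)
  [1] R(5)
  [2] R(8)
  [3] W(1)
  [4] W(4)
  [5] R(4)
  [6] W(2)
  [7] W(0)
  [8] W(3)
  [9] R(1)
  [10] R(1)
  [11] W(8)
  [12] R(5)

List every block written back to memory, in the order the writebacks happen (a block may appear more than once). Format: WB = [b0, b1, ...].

WB = [1, 0, 4, 2, 8]

0: R B1 -> L1 miss  d=-]
1: R B5 -> L2 miss  d=-]
2: R B8 -> L2 miss  d=-]
3: W B1 -> L1 hit  d=D]
4: W B4 -> L1 miss wb->B1  d=D]
5: R B4 -> L1 hit  d=D]
6: W B2 -> L2 miss  d=D]
7: W B0 -> L0 miss  d=D]
8: W B3 -> L0 miss wb->B0  d=D]
9: R B1 -> L1 miss wb->B4  d=-]
10: R B1 -> L1 hit  d=-]
11: W B8 -> L2 miss wb->B2  d=D]
12: R B5 -> L2 miss wb->B8  d=-]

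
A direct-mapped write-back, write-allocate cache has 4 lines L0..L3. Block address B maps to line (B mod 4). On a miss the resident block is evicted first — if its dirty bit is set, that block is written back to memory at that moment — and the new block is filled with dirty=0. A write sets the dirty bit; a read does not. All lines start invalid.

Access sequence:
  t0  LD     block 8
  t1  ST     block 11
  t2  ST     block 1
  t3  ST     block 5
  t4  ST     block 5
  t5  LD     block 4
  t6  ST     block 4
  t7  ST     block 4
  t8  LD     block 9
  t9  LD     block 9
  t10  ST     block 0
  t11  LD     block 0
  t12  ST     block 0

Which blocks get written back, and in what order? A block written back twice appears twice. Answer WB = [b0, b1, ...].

WB = [1, 5, 4]

  0 | R B8 → L0 miss [-]
  1 | W B11 → L3 miss [D]
  2 | W B1 → L1 miss [D]
  3 | W B5 → L1 miss wb→B1 [D]
  4 | W B5 → L1 hit [D]
  5 | R B4 → L0 miss [-]
  6 | W B4 → L0 hit [D]
  7 | W B4 → L0 hit [D]
  8 | R B9 → L1 miss wb→B5 [-]
  9 | R B9 → L1 hit [-]
  10 | W B0 → L0 miss wb→B4 [D]
  11 | R B0 → L0 hit [D]
  12 | W B0 → L0 hit [D]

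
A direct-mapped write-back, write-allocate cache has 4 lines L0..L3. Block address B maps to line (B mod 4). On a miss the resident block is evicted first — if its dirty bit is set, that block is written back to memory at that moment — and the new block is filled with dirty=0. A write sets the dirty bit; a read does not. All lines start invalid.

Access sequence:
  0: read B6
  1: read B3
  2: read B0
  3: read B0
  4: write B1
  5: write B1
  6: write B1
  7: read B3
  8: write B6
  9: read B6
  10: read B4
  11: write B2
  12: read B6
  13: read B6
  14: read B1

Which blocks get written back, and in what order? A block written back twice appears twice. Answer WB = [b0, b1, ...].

0: R B6 -> L2 miss  d=-]
1: R B3 -> L3 miss  d=-]
2: R B0 -> L0 miss  d=-]
3: R B0 -> L0 hit  d=-]
4: W B1 -> L1 miss  d=D]
5: W B1 -> L1 hit  d=D]
6: W B1 -> L1 hit  d=D]
7: R B3 -> L3 hit  d=-]
8: W B6 -> L2 hit  d=D]
9: R B6 -> L2 hit  d=D]
10: R B4 -> L0 miss  d=-]
11: W B2 -> L2 miss wb->B6  d=D]
12: R B6 -> L2 miss wb->B2  d=-]
13: R B6 -> L2 hit  d=-]
14: R B1 -> L1 hit  d=D]

WB = [6, 2]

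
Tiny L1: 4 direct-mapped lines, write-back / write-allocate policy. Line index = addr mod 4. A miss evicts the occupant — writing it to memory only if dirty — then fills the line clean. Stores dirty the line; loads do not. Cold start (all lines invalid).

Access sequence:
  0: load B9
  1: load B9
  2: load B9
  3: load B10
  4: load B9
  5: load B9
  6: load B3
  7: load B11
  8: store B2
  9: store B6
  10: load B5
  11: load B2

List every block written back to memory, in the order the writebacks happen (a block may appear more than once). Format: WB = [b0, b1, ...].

0: R B9 -> L1 miss  d=-]
1: R B9 -> L1 hit  d=-]
2: R B9 -> L1 hit  d=-]
3: R B10 -> L2 miss  d=-]
4: R B9 -> L1 hit  d=-]
5: R B9 -> L1 hit  d=-]
6: R B3 -> L3 miss  d=-]
7: R B11 -> L3 miss  d=-]
8: W B2 -> L2 miss  d=D]
9: W B6 -> L2 miss wb->B2  d=D]
10: R B5 -> L1 miss  d=-]
11: R B2 -> L2 miss wb->B6  d=-]

WB = [2, 6]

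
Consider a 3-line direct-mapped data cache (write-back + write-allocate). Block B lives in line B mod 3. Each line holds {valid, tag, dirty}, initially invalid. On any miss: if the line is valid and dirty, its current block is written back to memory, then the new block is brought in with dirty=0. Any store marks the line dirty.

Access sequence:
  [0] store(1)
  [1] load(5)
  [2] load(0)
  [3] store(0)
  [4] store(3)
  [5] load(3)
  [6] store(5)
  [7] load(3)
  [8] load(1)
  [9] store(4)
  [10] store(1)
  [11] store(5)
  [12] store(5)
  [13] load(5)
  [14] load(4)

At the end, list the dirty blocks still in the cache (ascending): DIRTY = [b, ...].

0: W B1 -> L1 miss  d=D]
1: R B5 -> L2 miss  d=-]
2: R B0 -> L0 miss  d=-]
3: W B0 -> L0 hit  d=D]
4: W B3 -> L0 miss wb->B0  d=D]
5: R B3 -> L0 hit  d=D]
6: W B5 -> L2 hit  d=D]
7: R B3 -> L0 hit  d=D]
8: R B1 -> L1 hit  d=D]
9: W B4 -> L1 miss wb->B1  d=D]
10: W B1 -> L1 miss wb->B4  d=D]
11: W B5 -> L2 hit  d=D]
12: W B5 -> L2 hit  d=D]
13: R B5 -> L2 hit  d=D]
14: R B4 -> L1 miss wb->B1  d=-]

DIRTY = [3, 5]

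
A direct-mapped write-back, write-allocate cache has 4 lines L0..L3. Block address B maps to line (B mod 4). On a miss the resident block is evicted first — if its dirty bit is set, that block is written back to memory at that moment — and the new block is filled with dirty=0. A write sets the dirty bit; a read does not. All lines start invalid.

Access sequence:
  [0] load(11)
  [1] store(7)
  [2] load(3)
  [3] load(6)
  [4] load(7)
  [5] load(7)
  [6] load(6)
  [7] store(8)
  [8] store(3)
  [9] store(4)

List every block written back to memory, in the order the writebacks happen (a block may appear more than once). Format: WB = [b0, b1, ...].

0: R B11 → L3 miss [-]
1: W B7 → L3 miss [D]
2: R B3 → L3 miss wb→B7 [-]
3: R B6 → L2 miss [-]
4: R B7 → L3 miss [-]
5: R B7 → L3 hit [-]
6: R B6 → L2 hit [-]
7: W B8 → L0 miss [D]
8: W B3 → L3 miss [D]
9: W B4 → L0 miss wb→B8 [D]

WB = [7, 8]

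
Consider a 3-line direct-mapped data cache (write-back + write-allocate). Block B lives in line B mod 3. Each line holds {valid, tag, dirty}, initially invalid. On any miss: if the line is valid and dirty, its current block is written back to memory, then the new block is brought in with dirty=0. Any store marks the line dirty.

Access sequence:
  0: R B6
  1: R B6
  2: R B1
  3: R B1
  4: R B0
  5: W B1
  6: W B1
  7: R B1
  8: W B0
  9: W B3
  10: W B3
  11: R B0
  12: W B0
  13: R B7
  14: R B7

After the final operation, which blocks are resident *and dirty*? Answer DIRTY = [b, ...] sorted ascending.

  0 | R B6 → L0 miss [-]
  1 | R B6 → L0 hit [-]
  2 | R B1 → L1 miss [-]
  3 | R B1 → L1 hit [-]
  4 | R B0 → L0 miss [-]
  5 | W B1 → L1 hit [D]
  6 | W B1 → L1 hit [D]
  7 | R B1 → L1 hit [D]
  8 | W B0 → L0 hit [D]
  9 | W B3 → L0 miss wb→B0 [D]
  10 | W B3 → L0 hit [D]
  11 | R B0 → L0 miss wb→B3 [-]
  12 | W B0 → L0 hit [D]
  13 | R B7 → L1 miss wb→B1 [-]
  14 | R B7 → L1 hit [-]

DIRTY = [0]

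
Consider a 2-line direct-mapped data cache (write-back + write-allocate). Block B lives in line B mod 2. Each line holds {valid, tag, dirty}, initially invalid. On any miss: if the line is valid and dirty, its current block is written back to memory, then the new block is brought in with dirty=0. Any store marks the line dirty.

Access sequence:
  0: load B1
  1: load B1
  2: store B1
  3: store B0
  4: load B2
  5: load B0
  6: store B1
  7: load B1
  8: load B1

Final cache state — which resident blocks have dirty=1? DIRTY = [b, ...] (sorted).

0: R B1 -> L1 miss  d=-]
1: R B1 -> L1 hit  d=-]
2: W B1 -> L1 hit  d=D]
3: W B0 -> L0 miss  d=D]
4: R B2 -> L0 miss wb->B0  d=-]
5: R B0 -> L0 miss  d=-]
6: W B1 -> L1 hit  d=D]
7: R B1 -> L1 hit  d=D]
8: R B1 -> L1 hit  d=D]

DIRTY = [1]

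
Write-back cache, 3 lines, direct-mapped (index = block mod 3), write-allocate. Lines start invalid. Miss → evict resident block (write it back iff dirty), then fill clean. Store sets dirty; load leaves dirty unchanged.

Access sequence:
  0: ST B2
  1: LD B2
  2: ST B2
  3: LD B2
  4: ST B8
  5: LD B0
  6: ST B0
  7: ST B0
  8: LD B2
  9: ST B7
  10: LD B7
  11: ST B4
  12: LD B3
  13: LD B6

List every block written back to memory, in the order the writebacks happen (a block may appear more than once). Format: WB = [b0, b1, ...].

WB = [2, 8, 7, 0]

0: W B2 -> L2 miss  d=D]
1: R B2 -> L2 hit  d=D]
2: W B2 -> L2 hit  d=D]
3: R B2 -> L2 hit  d=D]
4: W B8 -> L2 miss wb->B2  d=D]
5: R B0 -> L0 miss  d=-]
6: W B0 -> L0 hit  d=D]
7: W B0 -> L0 hit  d=D]
8: R B2 -> L2 miss wb->B8  d=-]
9: W B7 -> L1 miss  d=D]
10: R B7 -> L1 hit  d=D]
11: W B4 -> L1 miss wb->B7  d=D]
12: R B3 -> L0 miss wb->B0  d=-]
13: R B6 -> L0 miss  d=-]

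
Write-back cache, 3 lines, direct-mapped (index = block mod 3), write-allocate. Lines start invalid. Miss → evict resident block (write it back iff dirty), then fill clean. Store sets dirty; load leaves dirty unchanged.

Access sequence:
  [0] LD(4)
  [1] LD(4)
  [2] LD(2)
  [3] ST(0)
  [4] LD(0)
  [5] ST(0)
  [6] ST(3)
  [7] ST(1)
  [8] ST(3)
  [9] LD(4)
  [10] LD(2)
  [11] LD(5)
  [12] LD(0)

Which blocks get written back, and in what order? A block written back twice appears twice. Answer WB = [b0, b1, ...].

0: R B4 -> L1 miss  d=-]
1: R B4 -> L1 hit  d=-]
2: R B2 -> L2 miss  d=-]
3: W B0 -> L0 miss  d=D]
4: R B0 -> L0 hit  d=D]
5: W B0 -> L0 hit  d=D]
6: W B3 -> L0 miss wb->B0  d=D]
7: W B1 -> L1 miss  d=D]
8: W B3 -> L0 hit  d=D]
9: R B4 -> L1 miss wb->B1  d=-]
10: R B2 -> L2 hit  d=-]
11: R B5 -> L2 miss  d=-]
12: R B0 -> L0 miss wb->B3  d=-]

WB = [0, 1, 3]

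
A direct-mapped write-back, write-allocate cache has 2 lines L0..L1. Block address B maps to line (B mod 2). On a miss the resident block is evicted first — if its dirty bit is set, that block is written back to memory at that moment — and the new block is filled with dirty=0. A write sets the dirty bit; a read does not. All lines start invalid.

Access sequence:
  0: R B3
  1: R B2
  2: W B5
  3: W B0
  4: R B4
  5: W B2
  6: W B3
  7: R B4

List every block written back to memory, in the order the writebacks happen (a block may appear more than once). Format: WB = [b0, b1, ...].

WB = [0, 5, 2]

0: R B3 -> L1 miss  d=-]
1: R B2 -> L0 miss  d=-]
2: W B5 -> L1 miss  d=D]
3: W B0 -> L0 miss  d=D]
4: R B4 -> L0 miss wb->B0  d=-]
5: W B2 -> L0 miss  d=D]
6: W B3 -> L1 miss wb->B5  d=D]
7: R B4 -> L0 miss wb->B2  d=-]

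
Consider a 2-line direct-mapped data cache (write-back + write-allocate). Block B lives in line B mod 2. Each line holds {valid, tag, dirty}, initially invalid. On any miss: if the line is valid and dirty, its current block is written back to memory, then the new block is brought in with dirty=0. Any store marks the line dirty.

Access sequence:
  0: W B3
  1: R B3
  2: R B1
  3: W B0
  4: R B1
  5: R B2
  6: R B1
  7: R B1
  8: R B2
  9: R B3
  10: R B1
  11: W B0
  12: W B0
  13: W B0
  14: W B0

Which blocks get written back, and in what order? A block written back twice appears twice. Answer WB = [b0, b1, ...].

0: W B3 -> L1 miss  d=D]
1: R B3 -> L1 hit  d=D]
2: R B1 -> L1 miss wb->B3  d=-]
3: W B0 -> L0 miss  d=D]
4: R B1 -> L1 hit  d=-]
5: R B2 -> L0 miss wb->B0  d=-]
6: R B1 -> L1 hit  d=-]
7: R B1 -> L1 hit  d=-]
8: R B2 -> L0 hit  d=-]
9: R B3 -> L1 miss  d=-]
10: R B1 -> L1 miss  d=-]
11: W B0 -> L0 miss  d=D]
12: W B0 -> L0 hit  d=D]
13: W B0 -> L0 hit  d=D]
14: W B0 -> L0 hit  d=D]

WB = [3, 0]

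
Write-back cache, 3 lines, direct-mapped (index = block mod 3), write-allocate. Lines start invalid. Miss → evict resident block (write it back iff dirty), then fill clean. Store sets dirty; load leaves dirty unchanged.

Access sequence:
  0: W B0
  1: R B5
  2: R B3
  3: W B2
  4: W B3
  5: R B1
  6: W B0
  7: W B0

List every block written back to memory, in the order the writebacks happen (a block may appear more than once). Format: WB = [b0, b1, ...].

0: W B0 → L0 miss [D]
1: R B5 → L2 miss [-]
2: R B3 → L0 miss wb→B0 [-]
3: W B2 → L2 miss [D]
4: W B3 → L0 hit [D]
5: R B1 → L1 miss [-]
6: W B0 → L0 miss wb→B3 [D]
7: W B0 → L0 hit [D]

WB = [0, 3]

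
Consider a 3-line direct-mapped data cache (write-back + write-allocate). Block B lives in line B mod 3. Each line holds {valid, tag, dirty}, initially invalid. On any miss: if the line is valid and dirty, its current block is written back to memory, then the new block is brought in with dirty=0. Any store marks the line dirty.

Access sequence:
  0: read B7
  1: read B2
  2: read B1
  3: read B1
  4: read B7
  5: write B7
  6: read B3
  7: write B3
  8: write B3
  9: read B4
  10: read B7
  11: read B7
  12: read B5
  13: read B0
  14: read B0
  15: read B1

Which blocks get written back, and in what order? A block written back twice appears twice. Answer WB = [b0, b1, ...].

0: R B7 → L1 miss [-]
1: R B2 → L2 miss [-]
2: R B1 → L1 miss [-]
3: R B1 → L1 hit [-]
4: R B7 → L1 miss [-]
5: W B7 → L1 hit [D]
6: R B3 → L0 miss [-]
7: W B3 → L0 hit [D]
8: W B3 → L0 hit [D]
9: R B4 → L1 miss wb→B7 [-]
10: R B7 → L1 miss [-]
11: R B7 → L1 hit [-]
12: R B5 → L2 miss [-]
13: R B0 → L0 miss wb→B3 [-]
14: R B0 → L0 hit [-]
15: R B1 → L1 miss [-]

WB = [7, 3]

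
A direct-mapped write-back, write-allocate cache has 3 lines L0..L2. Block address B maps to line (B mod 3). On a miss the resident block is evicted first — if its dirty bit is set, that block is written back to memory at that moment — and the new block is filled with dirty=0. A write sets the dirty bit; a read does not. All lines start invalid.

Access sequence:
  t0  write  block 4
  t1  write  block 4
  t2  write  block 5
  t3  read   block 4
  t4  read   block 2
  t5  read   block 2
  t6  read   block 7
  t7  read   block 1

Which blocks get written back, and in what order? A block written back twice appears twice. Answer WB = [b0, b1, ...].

WB = [5, 4]

  0 | W B4 → L1 miss [D]
  1 | W B4 → L1 hit [D]
  2 | W B5 → L2 miss [D]
  3 | R B4 → L1 hit [D]
  4 | R B2 → L2 miss wb→B5 [-]
  5 | R B2 → L2 hit [-]
  6 | R B7 → L1 miss wb→B4 [-]
  7 | R B1 → L1 miss [-]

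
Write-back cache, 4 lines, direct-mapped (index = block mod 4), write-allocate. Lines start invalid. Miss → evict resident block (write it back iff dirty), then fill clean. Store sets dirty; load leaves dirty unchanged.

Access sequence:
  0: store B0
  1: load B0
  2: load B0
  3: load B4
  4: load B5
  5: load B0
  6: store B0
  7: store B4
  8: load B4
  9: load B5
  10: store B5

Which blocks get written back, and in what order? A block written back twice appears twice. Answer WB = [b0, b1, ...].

0: W B0 → L0 miss [D]
1: R B0 → L0 hit [D]
2: R B0 → L0 hit [D]
3: R B4 → L0 miss wb→B0 [-]
4: R B5 → L1 miss [-]
5: R B0 → L0 miss [-]
6: W B0 → L0 hit [D]
7: W B4 → L0 miss wb→B0 [D]
8: R B4 → L0 hit [D]
9: R B5 → L1 hit [-]
10: W B5 → L1 hit [D]

WB = [0, 0]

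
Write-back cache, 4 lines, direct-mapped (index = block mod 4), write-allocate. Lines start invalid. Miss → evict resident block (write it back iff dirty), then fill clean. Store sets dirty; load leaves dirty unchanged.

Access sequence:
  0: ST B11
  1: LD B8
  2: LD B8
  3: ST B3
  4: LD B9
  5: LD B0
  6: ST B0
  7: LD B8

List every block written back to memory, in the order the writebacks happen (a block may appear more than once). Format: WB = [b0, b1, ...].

0: W B11 -> L3 miss  d=D]
1: R B8 -> L0 miss  d=-]
2: R B8 -> L0 hit  d=-]
3: W B3 -> L3 miss wb->B11  d=D]
4: R B9 -> L1 miss  d=-]
5: R B0 -> L0 miss  d=-]
6: W B0 -> L0 hit  d=D]
7: R B8 -> L0 miss wb->B0  d=-]

WB = [11, 0]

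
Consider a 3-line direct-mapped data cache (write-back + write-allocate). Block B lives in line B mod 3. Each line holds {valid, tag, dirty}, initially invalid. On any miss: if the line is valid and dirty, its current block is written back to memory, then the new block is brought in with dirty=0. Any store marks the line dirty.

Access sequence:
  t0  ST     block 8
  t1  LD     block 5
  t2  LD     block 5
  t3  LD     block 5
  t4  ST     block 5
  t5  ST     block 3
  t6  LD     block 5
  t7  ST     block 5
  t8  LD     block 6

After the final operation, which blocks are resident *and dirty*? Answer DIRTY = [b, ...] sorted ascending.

DIRTY = [5]

0: W B8 -> L2 miss  d=D]
1: R B5 -> L2 miss wb->B8  d=-]
2: R B5 -> L2 hit  d=-]
3: R B5 -> L2 hit  d=-]
4: W B5 -> L2 hit  d=D]
5: W B3 -> L0 miss  d=D]
6: R B5 -> L2 hit  d=D]
7: W B5 -> L2 hit  d=D]
8: R B6 -> L0 miss wb->B3  d=-]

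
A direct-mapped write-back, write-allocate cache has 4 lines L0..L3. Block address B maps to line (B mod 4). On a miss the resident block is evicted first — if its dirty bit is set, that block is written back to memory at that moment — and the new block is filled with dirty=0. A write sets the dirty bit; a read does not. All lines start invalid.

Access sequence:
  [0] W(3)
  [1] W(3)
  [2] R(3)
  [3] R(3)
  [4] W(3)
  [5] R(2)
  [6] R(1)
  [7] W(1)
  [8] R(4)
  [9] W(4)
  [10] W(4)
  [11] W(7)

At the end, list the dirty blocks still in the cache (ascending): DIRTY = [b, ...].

0: W B3 → L3 miss [D]
1: W B3 → L3 hit [D]
2: R B3 → L3 hit [D]
3: R B3 → L3 hit [D]
4: W B3 → L3 hit [D]
5: R B2 → L2 miss [-]
6: R B1 → L1 miss [-]
7: W B1 → L1 hit [D]
8: R B4 → L0 miss [-]
9: W B4 → L0 hit [D]
10: W B4 → L0 hit [D]
11: W B7 → L3 miss wb→B3 [D]

DIRTY = [1, 4, 7]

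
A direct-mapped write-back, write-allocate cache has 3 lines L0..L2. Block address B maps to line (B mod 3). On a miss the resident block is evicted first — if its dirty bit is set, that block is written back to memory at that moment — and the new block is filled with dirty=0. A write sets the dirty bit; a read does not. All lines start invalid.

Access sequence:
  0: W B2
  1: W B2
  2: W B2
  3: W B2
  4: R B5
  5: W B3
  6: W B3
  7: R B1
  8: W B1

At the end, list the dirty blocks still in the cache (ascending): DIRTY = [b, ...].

  0 | W B2 → L2 miss [D]
  1 | W B2 → L2 hit [D]
  2 | W B2 → L2 hit [D]
  3 | W B2 → L2 hit [D]
  4 | R B5 → L2 miss wb→B2 [-]
  5 | W B3 → L0 miss [D]
  6 | W B3 → L0 hit [D]
  7 | R B1 → L1 miss [-]
  8 | W B1 → L1 hit [D]

DIRTY = [1, 3]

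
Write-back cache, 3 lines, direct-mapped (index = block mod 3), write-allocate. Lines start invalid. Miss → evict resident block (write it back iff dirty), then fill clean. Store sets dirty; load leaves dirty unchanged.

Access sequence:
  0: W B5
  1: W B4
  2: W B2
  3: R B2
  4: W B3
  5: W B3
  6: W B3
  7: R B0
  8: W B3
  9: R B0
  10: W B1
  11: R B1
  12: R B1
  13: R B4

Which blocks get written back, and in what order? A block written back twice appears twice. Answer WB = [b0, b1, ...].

0: W B5 -> L2 miss  d=D]
1: W B4 -> L1 miss  d=D]
2: W B2 -> L2 miss wb->B5  d=D]
3: R B2 -> L2 hit  d=D]
4: W B3 -> L0 miss  d=D]
5: W B3 -> L0 hit  d=D]
6: W B3 -> L0 hit  d=D]
7: R B0 -> L0 miss wb->B3  d=-]
8: W B3 -> L0 miss  d=D]
9: R B0 -> L0 miss wb->B3  d=-]
10: W B1 -> L1 miss wb->B4  d=D]
11: R B1 -> L1 hit  d=D]
12: R B1 -> L1 hit  d=D]
13: R B4 -> L1 miss wb->B1  d=-]

WB = [5, 3, 3, 4, 1]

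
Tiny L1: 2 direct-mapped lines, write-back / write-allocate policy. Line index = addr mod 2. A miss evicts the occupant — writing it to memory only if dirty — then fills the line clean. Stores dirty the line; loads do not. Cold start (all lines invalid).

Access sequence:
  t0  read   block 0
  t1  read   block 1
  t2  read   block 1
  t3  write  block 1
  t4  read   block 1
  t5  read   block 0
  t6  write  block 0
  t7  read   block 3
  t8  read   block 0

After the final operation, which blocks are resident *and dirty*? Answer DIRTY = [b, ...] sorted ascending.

DIRTY = [0]

0: R B0 -> L0 miss  d=-]
1: R B1 -> L1 miss  d=-]
2: R B1 -> L1 hit  d=-]
3: W B1 -> L1 hit  d=D]
4: R B1 -> L1 hit  d=D]
5: R B0 -> L0 hit  d=-]
6: W B0 -> L0 hit  d=D]
7: R B3 -> L1 miss wb->B1  d=-]
8: R B0 -> L0 hit  d=D]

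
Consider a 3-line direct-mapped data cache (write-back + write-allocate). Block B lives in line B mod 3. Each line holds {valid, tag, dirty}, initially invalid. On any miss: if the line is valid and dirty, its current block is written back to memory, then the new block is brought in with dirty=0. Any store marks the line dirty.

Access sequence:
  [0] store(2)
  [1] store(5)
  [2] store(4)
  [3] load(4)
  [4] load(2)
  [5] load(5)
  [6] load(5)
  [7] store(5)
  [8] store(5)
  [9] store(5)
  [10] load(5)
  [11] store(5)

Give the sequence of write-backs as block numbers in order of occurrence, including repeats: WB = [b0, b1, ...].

WB = [2, 5]

0: W B2 → L2 miss [D]
1: W B5 → L2 miss wb→B2 [D]
2: W B4 → L1 miss [D]
3: R B4 → L1 hit [D]
4: R B2 → L2 miss wb→B5 [-]
5: R B5 → L2 miss [-]
6: R B5 → L2 hit [-]
7: W B5 → L2 hit [D]
8: W B5 → L2 hit [D]
9: W B5 → L2 hit [D]
10: R B5 → L2 hit [D]
11: W B5 → L2 hit [D]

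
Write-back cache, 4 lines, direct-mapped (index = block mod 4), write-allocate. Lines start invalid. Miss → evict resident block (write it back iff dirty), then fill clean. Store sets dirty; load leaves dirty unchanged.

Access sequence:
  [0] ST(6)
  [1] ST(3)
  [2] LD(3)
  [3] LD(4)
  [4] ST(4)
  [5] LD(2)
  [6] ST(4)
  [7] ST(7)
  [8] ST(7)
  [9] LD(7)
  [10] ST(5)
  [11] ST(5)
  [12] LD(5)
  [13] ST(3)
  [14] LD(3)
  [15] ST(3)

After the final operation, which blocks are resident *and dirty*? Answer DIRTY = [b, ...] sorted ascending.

DIRTY = [3, 4, 5]

  0 | W B6 → L2 miss [D]
  1 | W B3 → L3 miss [D]
  2 | R B3 → L3 hit [D]
  3 | R B4 → L0 miss [-]
  4 | W B4 → L0 hit [D]
  5 | R B2 → L2 miss wb→B6 [-]
  6 | W B4 → L0 hit [D]
  7 | W B7 → L3 miss wb→B3 [D]
  8 | W B7 → L3 hit [D]
  9 | R B7 → L3 hit [D]
  10 | W B5 → L1 miss [D]
  11 | W B5 → L1 hit [D]
  12 | R B5 → L1 hit [D]
  13 | W B3 → L3 miss wb→B7 [D]
  14 | R B3 → L3 hit [D]
  15 | W B3 → L3 hit [D]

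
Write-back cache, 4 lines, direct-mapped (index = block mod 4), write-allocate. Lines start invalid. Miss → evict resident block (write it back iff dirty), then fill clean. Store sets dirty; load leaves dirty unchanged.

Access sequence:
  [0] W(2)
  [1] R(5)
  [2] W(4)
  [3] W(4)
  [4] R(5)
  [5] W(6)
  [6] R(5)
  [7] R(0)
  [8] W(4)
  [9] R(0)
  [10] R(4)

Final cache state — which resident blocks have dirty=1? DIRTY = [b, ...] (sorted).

DIRTY = [6]

0: W B2 → L2 miss [D]
1: R B5 → L1 miss [-]
2: W B4 → L0 miss [D]
3: W B4 → L0 hit [D]
4: R B5 → L1 hit [-]
5: W B6 → L2 miss wb→B2 [D]
6: R B5 → L1 hit [-]
7: R B0 → L0 miss wb→B4 [-]
8: W B4 → L0 miss [D]
9: R B0 → L0 miss wb→B4 [-]
10: R B4 → L0 miss [-]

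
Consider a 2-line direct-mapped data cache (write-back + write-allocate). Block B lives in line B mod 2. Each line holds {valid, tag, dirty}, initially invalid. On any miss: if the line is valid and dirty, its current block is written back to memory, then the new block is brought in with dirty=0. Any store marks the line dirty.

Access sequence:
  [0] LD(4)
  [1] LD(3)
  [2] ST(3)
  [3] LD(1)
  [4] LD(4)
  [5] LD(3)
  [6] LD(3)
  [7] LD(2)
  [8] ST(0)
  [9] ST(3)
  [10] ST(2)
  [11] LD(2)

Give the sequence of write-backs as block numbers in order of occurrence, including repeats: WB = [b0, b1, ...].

  0 | R B4 → L0 miss [-]
  1 | R B3 → L1 miss [-]
  2 | W B3 → L1 hit [D]
  3 | R B1 → L1 miss wb→B3 [-]
  4 | R B4 → L0 hit [-]
  5 | R B3 → L1 miss [-]
  6 | R B3 → L1 hit [-]
  7 | R B2 → L0 miss [-]
  8 | W B0 → L0 miss [D]
  9 | W B3 → L1 hit [D]
  10 | W B2 → L0 miss wb→B0 [D]
  11 | R B2 → L0 hit [D]

WB = [3, 0]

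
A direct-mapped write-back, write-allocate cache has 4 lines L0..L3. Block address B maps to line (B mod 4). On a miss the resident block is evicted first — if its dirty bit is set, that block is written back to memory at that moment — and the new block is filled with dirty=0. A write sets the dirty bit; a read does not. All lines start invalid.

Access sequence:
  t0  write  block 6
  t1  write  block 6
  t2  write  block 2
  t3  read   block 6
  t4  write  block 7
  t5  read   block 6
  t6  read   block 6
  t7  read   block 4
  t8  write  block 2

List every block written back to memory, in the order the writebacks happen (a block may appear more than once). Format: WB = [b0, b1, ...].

WB = [6, 2]

  0 | W B6 → L2 miss [D]
  1 | W B6 → L2 hit [D]
  2 | W B2 → L2 miss wb→B6 [D]
  3 | R B6 → L2 miss wb→B2 [-]
  4 | W B7 → L3 miss [D]
  5 | R B6 → L2 hit [-]
  6 | R B6 → L2 hit [-]
  7 | R B4 → L0 miss [-]
  8 | W B2 → L2 miss [D]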